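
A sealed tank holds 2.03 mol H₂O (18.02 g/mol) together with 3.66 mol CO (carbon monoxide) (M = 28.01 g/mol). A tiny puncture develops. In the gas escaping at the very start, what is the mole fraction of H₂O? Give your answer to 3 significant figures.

Effusion rate of each component ∝ n_i/√M_i (partial pressure × 1/√M).
x_H₂O(eff) = (n_H₂O/√M_H₂O) / (n_H₂O/√M_H₂O + n_CO/√M_CO)
= (2.03/√18.02) / (2.03/√18.02 + 3.66/√28.01) = 0.4782/(0.4782 + 0.6916) = 0.409.

0.409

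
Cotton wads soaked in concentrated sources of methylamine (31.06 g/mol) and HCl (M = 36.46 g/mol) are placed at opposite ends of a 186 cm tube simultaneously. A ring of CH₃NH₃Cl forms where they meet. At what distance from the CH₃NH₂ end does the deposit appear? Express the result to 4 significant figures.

96.72 cm

Graham's law gives d_CH₃NH₂/d_HCl = rate_CH₃NH₂/rate_HCl = √(M_HCl/M_CH₃NH₂) = √(36.46/31.06) = 1.083.
With d_CH₃NH₂ + d_HCl = 186 cm, d_HCl = 186/(1 + 1.083) = 89.28 cm.
d_CH₃NH₂ = 186 − 89.28 = 96.72 cm.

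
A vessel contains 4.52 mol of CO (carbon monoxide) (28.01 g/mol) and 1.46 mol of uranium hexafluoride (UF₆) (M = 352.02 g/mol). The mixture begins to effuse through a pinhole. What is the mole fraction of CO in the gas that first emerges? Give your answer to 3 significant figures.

0.916

Rate_i ∝ x_i/√M_i (Graham's law weighted by mole fraction), so the effusate composition follows n_i/√M_i.
x_CO(eff) = (n_CO/√M_CO) / (n_CO/√M_CO + n_UF₆/√M_UF₆)
= (4.52/√28.01) / (4.52/√28.01 + 1.46/√352.02) = 0.8540/(0.8540 + 0.07782) = 0.916.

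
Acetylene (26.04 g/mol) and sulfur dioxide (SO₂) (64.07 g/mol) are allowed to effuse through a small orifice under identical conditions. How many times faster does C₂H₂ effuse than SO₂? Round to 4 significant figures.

1.569

Graham's law gives rate_C₂H₂/rate_SO₂ = √(M_SO₂/M_C₂H₂) = √(64.07/26.04) = √2.460 = 1.569.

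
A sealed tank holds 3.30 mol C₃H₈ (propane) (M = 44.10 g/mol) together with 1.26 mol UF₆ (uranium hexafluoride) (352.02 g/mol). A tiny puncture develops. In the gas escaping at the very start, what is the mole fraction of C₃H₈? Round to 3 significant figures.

0.881

The effusion rate of species i is ∝ p_i/√M_i ∝ n_i/√M_i.
Mole fraction of C₃H₈ in the effusate = (n_C₃H₈/√M_C₃H₈) / (n_C₃H₈/√M_C₃H₈ + n_UF₆/√M_UF₆)
= (3.30/√44.10) / (3.30/√44.10 + 1.26/√352.02) = 0.4969/(0.4969 + 0.06716) = 0.881.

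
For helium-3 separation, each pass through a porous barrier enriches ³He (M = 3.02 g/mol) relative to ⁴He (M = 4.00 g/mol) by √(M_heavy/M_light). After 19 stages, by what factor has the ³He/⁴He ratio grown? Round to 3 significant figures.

14.4

The single-stage factor is √(M_heavy/M_light), so 19 stages give [√(4.00/3.02)]^19 = (4.00/3.02)^(19/2).
= 1.32450^(19/2) = 14.4.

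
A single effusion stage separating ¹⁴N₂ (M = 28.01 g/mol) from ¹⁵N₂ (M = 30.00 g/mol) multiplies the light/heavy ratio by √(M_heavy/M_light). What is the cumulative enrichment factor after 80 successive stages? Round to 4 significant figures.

Each stage multiplies the ratio by α = √(30.00/28.01), so after 80 stages the overall factor is α^80 = (30.00/28.01)^(80/2).
= 1.07105^40 = 15.57.

15.57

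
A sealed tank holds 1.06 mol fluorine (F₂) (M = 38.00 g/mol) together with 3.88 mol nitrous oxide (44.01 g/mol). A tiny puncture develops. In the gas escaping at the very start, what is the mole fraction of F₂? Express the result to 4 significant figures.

0.2272

The effusion rate of species i is ∝ p_i/√M_i ∝ n_i/√M_i.
So x_F₂ in the escaping gas = (n_F₂/√M_F₂) / Σ(n_i/√M_i)
= (1.06/√38.00) / (1.06/√38.00 + 3.88/√44.01) = 0.1720/(0.1720 + 0.5849) = 0.2272.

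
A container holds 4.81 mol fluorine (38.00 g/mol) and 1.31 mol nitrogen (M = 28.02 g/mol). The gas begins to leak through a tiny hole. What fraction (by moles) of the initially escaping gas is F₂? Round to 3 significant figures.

0.759

Each component's effusion rate ∝ (its partial pressure)·(1/√M) ∝ n_i/√M_i.
Mole fraction of F₂ in the effusate = (n_F₂/√M_F₂) / (n_F₂/√M_F₂ + n_N₂/√M_N₂)
= (4.81/√38.00) / (4.81/√38.00 + 1.31/√28.02) = 0.7803/(0.7803 + 0.2475) = 0.759.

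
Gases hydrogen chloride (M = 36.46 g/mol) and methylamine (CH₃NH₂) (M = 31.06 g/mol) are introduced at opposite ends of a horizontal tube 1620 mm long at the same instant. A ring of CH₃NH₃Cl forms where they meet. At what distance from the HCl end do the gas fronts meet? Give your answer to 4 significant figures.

777.6 mm

Distances travelled in equal time are proportional to diffusion rates, so d_HCl/d_CH₃NH₂ = √(M_CH₃NH₂/M_HCl) = √(31.06/36.46) = 0.9230.
With d_HCl + d_CH₃NH₂ = 1620 mm, d_CH₃NH₂ = 1620/(1 + 0.9230) = 842.4 mm.
d_HCl = 1620 − 842.4 = 777.6 mm.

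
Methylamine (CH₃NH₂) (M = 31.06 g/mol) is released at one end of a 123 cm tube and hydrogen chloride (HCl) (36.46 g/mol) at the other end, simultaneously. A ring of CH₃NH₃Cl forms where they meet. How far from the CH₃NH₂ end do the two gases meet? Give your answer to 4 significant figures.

63.96 cm

Distances travelled in equal time are proportional to diffusion rates, so d_CH₃NH₂/d_HCl = √(M_HCl/M_CH₃NH₂) = √(36.46/31.06) = 1.083.
With d_CH₃NH₂ + d_HCl = 123 cm, d_HCl = 123/(1 + 1.083) = 59.04 cm.
d_CH₃NH₂ = 123 − 59.04 = 63.96 cm.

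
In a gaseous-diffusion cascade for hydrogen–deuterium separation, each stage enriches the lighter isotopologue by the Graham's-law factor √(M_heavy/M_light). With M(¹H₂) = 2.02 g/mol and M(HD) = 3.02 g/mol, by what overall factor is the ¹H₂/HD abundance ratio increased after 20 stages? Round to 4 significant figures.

55.79

Overall factor = α^20 with α = √(3.02/2.02), i.e. (3.02/2.02)^(20/2).
= 1.49505^10 = 55.79.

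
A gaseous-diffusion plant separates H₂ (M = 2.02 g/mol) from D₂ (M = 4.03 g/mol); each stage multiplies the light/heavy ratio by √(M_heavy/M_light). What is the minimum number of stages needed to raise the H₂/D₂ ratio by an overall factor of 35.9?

With α = √(4.03/2.02) per stage, ln α = ½ ln(1.99505) = 0.3453.
Need α^N ≥ 35.9 ⇒ N ≥ ln(35.9) / ln α = 3.581 / 0.3453 = 10.37.
So at least 11 stages are needed.

11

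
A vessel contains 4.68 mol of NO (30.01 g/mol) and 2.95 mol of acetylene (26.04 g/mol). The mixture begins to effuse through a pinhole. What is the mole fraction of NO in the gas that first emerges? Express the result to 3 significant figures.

0.596

Effusion rate of each component ∝ n_i/√M_i (partial pressure × 1/√M).
So x_NO in the escaping gas = (n_NO/√M_NO) / Σ(n_i/√M_i)
= (4.68/√30.01) / (4.68/√30.01 + 2.95/√26.04) = 0.8543/(0.8543 + 0.5781) = 0.596.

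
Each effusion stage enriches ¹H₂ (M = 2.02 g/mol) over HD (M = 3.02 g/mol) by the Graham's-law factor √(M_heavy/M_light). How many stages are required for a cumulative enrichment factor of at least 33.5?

18

Per stage α = (3.02/2.02)^(1/2) = 1.49505^0.5, giving ln α = 0.2011.
Need α^N ≥ 33.5 ⇒ N ≥ ln(33.5) / ln α = 3.512 / 0.2011 = 17.46.
Rounding up, N = 18 stages.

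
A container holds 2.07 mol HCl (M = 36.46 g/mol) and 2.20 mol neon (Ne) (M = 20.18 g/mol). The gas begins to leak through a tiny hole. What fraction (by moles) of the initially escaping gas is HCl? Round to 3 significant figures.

Effusion rate of each component ∝ n_i/√M_i (partial pressure × 1/√M).
x_HCl(eff) = (n_HCl/√M_HCl) / (n_HCl/√M_HCl + n_Ne/√M_Ne)
= (2.07/√36.46) / (2.07/√36.46 + 2.20/√20.18) = 0.3428/(0.3428 + 0.4897) = 0.412.

0.412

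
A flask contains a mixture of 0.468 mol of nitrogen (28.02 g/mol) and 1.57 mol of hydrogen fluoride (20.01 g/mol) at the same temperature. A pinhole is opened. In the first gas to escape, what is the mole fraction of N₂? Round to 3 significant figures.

Rate_i ∝ x_i/√M_i (Graham's law weighted by mole fraction), so the effusate composition follows n_i/√M_i.
x_N₂(eff) = (n_N₂/√M_N₂) / (n_N₂/√M_N₂ + n_HF/√M_HF)
= (0.468/√28.02) / (0.468/√28.02 + 1.57/√20.01) = 0.08841/(0.08841 + 0.3510) = 0.201.

0.201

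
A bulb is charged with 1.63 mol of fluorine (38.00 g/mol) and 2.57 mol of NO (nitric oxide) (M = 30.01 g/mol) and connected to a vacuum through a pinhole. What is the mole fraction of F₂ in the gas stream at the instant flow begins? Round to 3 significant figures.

Rate_i ∝ x_i/√M_i (Graham's law weighted by mole fraction), so the effusate composition follows n_i/√M_i.
Mole fraction of F₂ in the effusate = (n_F₂/√M_F₂) / (n_F₂/√M_F₂ + n_NO/√M_NO)
= (1.63/√38.00) / (1.63/√38.00 + 2.57/√30.01) = 0.2644/(0.2644 + 0.4691) = 0.360.

0.360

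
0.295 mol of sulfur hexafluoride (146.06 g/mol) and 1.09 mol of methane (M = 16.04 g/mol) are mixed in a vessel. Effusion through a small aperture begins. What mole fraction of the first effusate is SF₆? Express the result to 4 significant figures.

Each component's effusion rate ∝ (its partial pressure)·(1/√M) ∝ n_i/√M_i.
So x_SF₆ in the escaping gas = (n_SF₆/√M_SF₆) / Σ(n_i/√M_i)
= (0.295/√146.06) / (0.295/√146.06 + 1.09/√16.04) = 0.02441/(0.02441 + 0.2722) = 0.08231.

0.08231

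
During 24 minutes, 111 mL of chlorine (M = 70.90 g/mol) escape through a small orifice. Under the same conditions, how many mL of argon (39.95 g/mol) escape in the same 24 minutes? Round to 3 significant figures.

148 mL

Since effusion rate ∝ 1/√M, rate_Ar/rate_Cl₂ = √(M_Cl₂/M_Ar) = √(70.90/39.95) = √1.775 = 1.332.
So the volume for Ar is 111 × 1.332 = 148 mL.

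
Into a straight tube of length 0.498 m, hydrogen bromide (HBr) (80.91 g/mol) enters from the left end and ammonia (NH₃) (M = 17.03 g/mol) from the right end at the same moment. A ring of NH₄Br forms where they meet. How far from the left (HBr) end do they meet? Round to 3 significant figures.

Graham's law gives d_HBr/d_NH₃ = rate_HBr/rate_NH₃ = √(M_NH₃/M_HBr) = √(17.03/80.91) = 0.4588.
With d_HBr + d_NH₃ = 0.498 m, d_NH₃ = 0.498/(1 + 0.4588) = 0.3414 m.
d_HBr = 0.498 − 0.3414 = 0.157 m.

0.157 m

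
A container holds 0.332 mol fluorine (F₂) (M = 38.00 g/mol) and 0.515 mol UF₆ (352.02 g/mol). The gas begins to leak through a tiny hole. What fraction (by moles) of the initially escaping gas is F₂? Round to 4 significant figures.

0.6624

Each component's effusion rate ∝ (its partial pressure)·(1/√M) ∝ n_i/√M_i.
So x_F₂ in the escaping gas = (n_F₂/√M_F₂) / Σ(n_i/√M_i)
= (0.332/√38.00) / (0.332/√38.00 + 0.515/√352.02) = 0.05386/(0.05386 + 0.02745) = 0.6624.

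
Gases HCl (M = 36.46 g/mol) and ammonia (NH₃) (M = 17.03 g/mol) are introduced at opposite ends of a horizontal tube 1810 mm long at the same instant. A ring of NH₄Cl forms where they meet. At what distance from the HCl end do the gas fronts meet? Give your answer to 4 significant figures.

Distances travelled in equal time are proportional to diffusion rates, so d_HCl/d_NH₃ = √(M_NH₃/M_HCl) = √(17.03/36.46) = 0.6834.
With d_HCl + d_NH₃ = 1810 mm, d_NH₃ = 1810/(1 + 0.6834) = 1075 mm.
d_HCl = 1810 − 1075 = 734.8 mm.

734.8 mm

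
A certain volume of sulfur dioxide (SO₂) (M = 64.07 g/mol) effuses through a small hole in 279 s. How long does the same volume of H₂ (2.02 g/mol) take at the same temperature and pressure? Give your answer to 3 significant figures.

Using Graham's law: t_H₂/t_SO₂ = √(M_H₂/M_SO₂) = √(2.02/64.07) = √0.03153 = 0.1776.
So the time for H₂ is 279 × 0.1776 = 49.5 s.

49.5 s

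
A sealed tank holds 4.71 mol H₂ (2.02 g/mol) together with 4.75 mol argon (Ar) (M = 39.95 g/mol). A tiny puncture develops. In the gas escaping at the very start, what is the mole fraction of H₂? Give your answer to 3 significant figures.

0.815

Rate_i ∝ x_i/√M_i (Graham's law weighted by mole fraction), so the effusate composition follows n_i/√M_i.
So x_H₂ in the escaping gas = (n_H₂/√M_H₂) / Σ(n_i/√M_i)
= (4.71/√2.02) / (4.71/√2.02 + 4.75/√39.95) = 3.314/(3.314 + 0.7515) = 0.815.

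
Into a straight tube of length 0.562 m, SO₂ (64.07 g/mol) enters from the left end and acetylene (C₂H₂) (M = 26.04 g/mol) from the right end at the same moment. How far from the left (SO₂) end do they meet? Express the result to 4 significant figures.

0.2188 m

Distances travelled in equal time are proportional to diffusion rates, so d_SO₂/d_C₂H₂ = √(M_C₂H₂/M_SO₂) = √(26.04/64.07) = 0.6375.
With d_SO₂ + d_C₂H₂ = 0.562 m, d_C₂H₂ = 0.562/(1 + 0.6375) = 0.3432 m.
d_SO₂ = 0.562 − 0.3432 = 0.2188 m.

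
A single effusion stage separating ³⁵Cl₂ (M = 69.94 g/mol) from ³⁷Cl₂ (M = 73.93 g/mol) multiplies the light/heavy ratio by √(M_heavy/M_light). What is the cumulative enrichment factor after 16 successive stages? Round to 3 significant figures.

1.56

Each stage multiplies the ratio by α = √(73.93/69.94), so after 16 stages the overall factor is α^16 = (73.93/69.94)^(16/2).
= 1.05705^8 = 1.56.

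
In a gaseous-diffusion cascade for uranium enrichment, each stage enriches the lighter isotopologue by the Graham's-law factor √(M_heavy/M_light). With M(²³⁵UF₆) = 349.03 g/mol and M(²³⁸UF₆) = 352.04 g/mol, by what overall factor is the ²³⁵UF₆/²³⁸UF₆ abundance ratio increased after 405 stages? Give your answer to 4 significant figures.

5.691

Each stage multiplies the ratio by α = √(352.04/349.03), so after 405 stages the overall factor is α^405 = (352.04/349.03)^(405/2).
= 1.00862^(405/2) = 5.691.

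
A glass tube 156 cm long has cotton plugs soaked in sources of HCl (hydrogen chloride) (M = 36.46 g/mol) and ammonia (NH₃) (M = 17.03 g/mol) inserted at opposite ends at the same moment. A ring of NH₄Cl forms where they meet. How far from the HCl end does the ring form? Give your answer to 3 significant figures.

63.3 cm

The fronts meet when d_HCl + d_NH₃ = L with d_HCl/d_NH₃ = √(M_NH₃/M_HCl) (Graham's law). Here √(M_NH₃/M_HCl) = √(17.03/36.46) = 0.6834.
With d_HCl + d_NH₃ = 156 cm, d_NH₃ = 156/(1 + 0.6834) = 92.67 cm.
d_HCl = 156 − 92.67 = 63.3 cm.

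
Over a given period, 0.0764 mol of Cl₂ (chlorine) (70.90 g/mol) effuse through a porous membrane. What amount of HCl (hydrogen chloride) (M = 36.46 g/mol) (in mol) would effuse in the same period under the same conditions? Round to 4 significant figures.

0.1065 mol

From Graham's law, rate_HCl/rate_Cl₂ = √(M_Cl₂/M_HCl) = √(70.90/36.46) = √1.945 = 1.394.
So the amount for HCl is 0.0764 × 1.394 = 0.1065 mol.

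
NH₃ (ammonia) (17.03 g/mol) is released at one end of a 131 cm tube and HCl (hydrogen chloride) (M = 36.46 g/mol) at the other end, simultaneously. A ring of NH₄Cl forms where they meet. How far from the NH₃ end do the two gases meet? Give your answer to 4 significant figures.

The fronts meet when d_NH₃ + d_HCl = L with d_NH₃/d_HCl = √(M_HCl/M_NH₃) (Graham's law). Here √(M_HCl/M_NH₃) = √(36.46/17.03) = 1.463.
With d_NH₃ + d_HCl = 131 cm, d_HCl = 131/(1 + 1.463) = 53.18 cm.
d_NH₃ = 131 − 53.18 = 77.82 cm.

77.82 cm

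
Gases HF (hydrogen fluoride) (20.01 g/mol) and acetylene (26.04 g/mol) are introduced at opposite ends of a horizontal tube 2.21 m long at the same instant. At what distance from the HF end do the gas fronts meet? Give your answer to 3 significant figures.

Graham's law gives d_HF/d_C₂H₂ = rate_HF/rate_C₂H₂ = √(M_C₂H₂/M_HF) = √(26.04/20.01) = 1.141.
With d_HF + d_C₂H₂ = 2.21 m, d_C₂H₂ = 2.21/(1 + 1.141) = 1.032 m.
d_HF = 2.21 − 1.032 = 1.18 m.

1.18 m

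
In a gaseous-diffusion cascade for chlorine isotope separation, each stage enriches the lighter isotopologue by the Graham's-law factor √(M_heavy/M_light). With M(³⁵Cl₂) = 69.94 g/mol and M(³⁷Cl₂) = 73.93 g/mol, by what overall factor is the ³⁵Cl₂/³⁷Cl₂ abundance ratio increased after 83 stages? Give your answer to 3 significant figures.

Each stage multiplies the ratio by α = √(73.93/69.94), so after 83 stages the overall factor is α^83 = (73.93/69.94)^(83/2).
= 1.05705^(83/2) = 10.0.

10.0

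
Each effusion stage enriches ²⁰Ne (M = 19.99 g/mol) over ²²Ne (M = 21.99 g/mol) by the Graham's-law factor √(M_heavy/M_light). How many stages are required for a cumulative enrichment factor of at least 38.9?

Per stage α = (21.99/19.99)^(1/2) = 1.10005^0.5, giving ln α = 0.04768.
Need α^N ≥ 38.9 ⇒ N ≥ ln(38.9) / ln α = 3.661 / 0.04768 = 76.79.
Minimum whole number of stages: N = 77.

77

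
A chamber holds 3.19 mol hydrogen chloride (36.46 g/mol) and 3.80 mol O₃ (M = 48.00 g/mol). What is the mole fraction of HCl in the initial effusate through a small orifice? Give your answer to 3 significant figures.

0.491

Each component's effusion rate ∝ (its partial pressure)·(1/√M) ∝ n_i/√M_i.
x_HCl(eff) = (n_HCl/√M_HCl) / (n_HCl/√M_HCl + n_O₃/√M_O₃)
= (3.19/√36.46) / (3.19/√36.46 + 3.80/√48.00) = 0.5283/(0.5283 + 0.5485) = 0.491.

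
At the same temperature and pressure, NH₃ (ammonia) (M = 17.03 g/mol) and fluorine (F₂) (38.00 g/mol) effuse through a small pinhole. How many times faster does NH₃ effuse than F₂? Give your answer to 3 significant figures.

Using Graham's law: rate_NH₃/rate_F₂ = √(M_F₂/M_NH₃) = √(38.00/17.03) = √2.231 = 1.49.

1.49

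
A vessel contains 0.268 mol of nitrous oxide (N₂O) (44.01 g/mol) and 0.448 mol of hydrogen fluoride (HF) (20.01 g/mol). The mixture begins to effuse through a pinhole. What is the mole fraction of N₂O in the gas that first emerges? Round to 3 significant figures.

Rate_i ∝ x_i/√M_i (Graham's law weighted by mole fraction), so the effusate composition follows n_i/√M_i.
So x_N₂O in the escaping gas = (n_N₂O/√M_N₂O) / Σ(n_i/√M_i)
= (0.268/√44.01) / (0.268/√44.01 + 0.448/√20.01) = 0.04040/(0.04040 + 0.1002) = 0.287.

0.287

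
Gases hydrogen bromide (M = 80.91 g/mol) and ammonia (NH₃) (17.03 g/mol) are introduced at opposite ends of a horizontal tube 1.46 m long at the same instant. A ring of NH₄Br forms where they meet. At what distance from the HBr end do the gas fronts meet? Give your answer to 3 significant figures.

The fronts meet when d_HBr + d_NH₃ = L with d_HBr/d_NH₃ = √(M_NH₃/M_HBr) (Graham's law). Here √(M_NH₃/M_HBr) = √(17.03/80.91) = 0.4588.
With d_HBr + d_NH₃ = 1.46 m, d_NH₃ = 1.46/(1 + 0.4588) = 1.001 m.
d_HBr = 1.46 − 1.001 = 0.459 m.

0.459 m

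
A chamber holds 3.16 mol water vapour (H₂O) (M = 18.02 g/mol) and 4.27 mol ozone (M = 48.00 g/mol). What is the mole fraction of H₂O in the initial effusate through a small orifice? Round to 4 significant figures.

Rate_i ∝ x_i/√M_i (Graham's law weighted by mole fraction), so the effusate composition follows n_i/√M_i.
x_H₂O(eff) = (n_H₂O/√M_H₂O) / (n_H₂O/√M_H₂O + n_O₃/√M_O₃)
= (3.16/√18.02) / (3.16/√18.02 + 4.27/√48.00) = 0.7444/(0.7444 + 0.6163) = 0.5471.

0.5471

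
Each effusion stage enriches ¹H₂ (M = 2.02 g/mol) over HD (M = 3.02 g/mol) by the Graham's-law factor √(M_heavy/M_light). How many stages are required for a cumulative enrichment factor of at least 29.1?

17

Per stage α = (3.02/2.02)^(1/2) = 1.49505^0.5, giving ln α = 0.2011.
Need α^N ≥ 29.1 ⇒ N ≥ ln(29.1) / ln α = 3.371 / 0.2011 = 16.76.
So at least 17 stages are needed.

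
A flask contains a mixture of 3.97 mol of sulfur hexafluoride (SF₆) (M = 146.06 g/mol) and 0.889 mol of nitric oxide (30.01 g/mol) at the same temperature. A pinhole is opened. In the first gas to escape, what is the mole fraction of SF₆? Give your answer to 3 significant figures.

0.669

Each component's effusion rate ∝ (its partial pressure)·(1/√M) ∝ n_i/√M_i.
Mole fraction of SF₆ in the effusate = (n_SF₆/√M_SF₆) / (n_SF₆/√M_SF₆ + n_NO/√M_NO)
= (3.97/√146.06) / (3.97/√146.06 + 0.889/√30.01) = 0.3285/(0.3285 + 0.1623) = 0.669.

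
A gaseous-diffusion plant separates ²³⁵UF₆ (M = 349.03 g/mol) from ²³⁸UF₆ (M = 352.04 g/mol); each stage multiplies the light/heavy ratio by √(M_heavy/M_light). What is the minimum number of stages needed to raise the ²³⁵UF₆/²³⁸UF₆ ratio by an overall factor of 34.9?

Single-stage factor α = √(352.04/349.03), so ln α = ½ ln(1.00862) = 0.004293.
Need α^N ≥ 34.9 ⇒ N ≥ ln(34.9) / ln α = 3.552 / 0.004293 = 827.42.
So at least 828 stages are needed.

828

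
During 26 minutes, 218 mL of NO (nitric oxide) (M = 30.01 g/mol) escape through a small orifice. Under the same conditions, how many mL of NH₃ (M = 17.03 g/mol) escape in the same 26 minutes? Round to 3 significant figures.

Graham's law gives rate_NH₃/rate_NO = √(M_NO/M_NH₃) = √(30.01/17.03) = √1.762 = 1.327.
So the volume for NH₃ is 218 × 1.327 = 289 mL.

289 mL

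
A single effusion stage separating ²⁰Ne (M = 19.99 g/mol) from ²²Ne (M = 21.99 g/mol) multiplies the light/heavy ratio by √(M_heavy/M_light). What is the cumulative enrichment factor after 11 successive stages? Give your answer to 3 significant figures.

1.69

After 11 stages the ratio has grown by (√(21.99/19.99))^11 = (21.99/19.99)^(11/2).
= 1.10005^(11/2) = 1.69.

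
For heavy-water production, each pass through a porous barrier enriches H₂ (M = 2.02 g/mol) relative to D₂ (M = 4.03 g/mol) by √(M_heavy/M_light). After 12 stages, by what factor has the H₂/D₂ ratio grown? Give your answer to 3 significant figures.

63.1

The single-stage factor is √(M_heavy/M_light), so 12 stages give [√(4.03/2.02)]^12 = (4.03/2.02)^(12/2).
= 1.99505^6 = 63.1.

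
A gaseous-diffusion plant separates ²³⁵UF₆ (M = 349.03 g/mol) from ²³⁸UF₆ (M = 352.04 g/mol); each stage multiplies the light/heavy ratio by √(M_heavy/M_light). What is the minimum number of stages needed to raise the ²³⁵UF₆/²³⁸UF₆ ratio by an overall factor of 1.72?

Per stage α = (352.04/349.03)^(1/2) = 1.00862^0.5, giving ln α = 0.004293.
Need α^N ≥ 1.72 ⇒ N ≥ ln(1.72) / ln α = 0.5423 / 0.004293 = 126.31.
So at least 127 stages are needed.

127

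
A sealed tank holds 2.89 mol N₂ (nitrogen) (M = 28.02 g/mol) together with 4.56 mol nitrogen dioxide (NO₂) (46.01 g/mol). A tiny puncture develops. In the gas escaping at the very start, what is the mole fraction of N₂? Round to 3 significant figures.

0.448

Effusion rate of each component ∝ n_i/√M_i (partial pressure × 1/√M).
Mole fraction of N₂ in the effusate = (n_N₂/√M_N₂) / (n_N₂/√M_N₂ + n_NO₂/√M_NO₂)
= (2.89/√28.02) / (2.89/√28.02 + 4.56/√46.01) = 0.5460/(0.5460 + 0.6723) = 0.448.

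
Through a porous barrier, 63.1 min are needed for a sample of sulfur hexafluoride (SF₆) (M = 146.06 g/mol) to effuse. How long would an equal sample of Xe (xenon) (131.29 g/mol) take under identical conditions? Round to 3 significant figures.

Using Graham's law: t_Xe/t_SF₆ = √(M_Xe/M_SF₆) = √(131.29/146.06) = √0.8989 = 0.9481.
So the time for Xe is 63.1 × 0.9481 = 59.8 min.

59.8 min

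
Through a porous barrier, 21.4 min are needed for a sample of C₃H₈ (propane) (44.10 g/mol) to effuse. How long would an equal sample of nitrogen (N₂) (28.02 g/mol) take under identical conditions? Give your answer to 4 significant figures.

17.06 min

From Graham's law, t_N₂/t_C₃H₈ = √(M_N₂/M_C₃H₈) = √(28.02/44.10) = √0.6354 = 0.7971.
So the time for N₂ is 21.4 × 0.7971 = 17.06 min.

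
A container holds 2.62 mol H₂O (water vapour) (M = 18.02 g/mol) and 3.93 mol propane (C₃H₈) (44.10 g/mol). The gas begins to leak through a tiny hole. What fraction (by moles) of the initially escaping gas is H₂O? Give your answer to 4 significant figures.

0.5105

Each component's effusion rate ∝ (its partial pressure)·(1/√M) ∝ n_i/√M_i.
Mole fraction of H₂O in the effusate = (n_H₂O/√M_H₂O) / (n_H₂O/√M_H₂O + n_C₃H₈/√M_C₃H₈)
= (2.62/√18.02) / (2.62/√18.02 + 3.93/√44.10) = 0.6172/(0.6172 + 0.5918) = 0.5105.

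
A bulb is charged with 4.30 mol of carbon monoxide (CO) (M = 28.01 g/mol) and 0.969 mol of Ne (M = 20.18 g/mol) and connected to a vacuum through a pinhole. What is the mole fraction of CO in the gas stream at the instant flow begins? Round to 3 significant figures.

0.790

Rate_i ∝ x_i/√M_i (Graham's law weighted by mole fraction), so the effusate composition follows n_i/√M_i.
Mole fraction of CO in the effusate = (n_CO/√M_CO) / (n_CO/√M_CO + n_Ne/√M_Ne)
= (4.30/√28.01) / (4.30/√28.01 + 0.969/√20.18) = 0.8125/(0.8125 + 0.2157) = 0.790.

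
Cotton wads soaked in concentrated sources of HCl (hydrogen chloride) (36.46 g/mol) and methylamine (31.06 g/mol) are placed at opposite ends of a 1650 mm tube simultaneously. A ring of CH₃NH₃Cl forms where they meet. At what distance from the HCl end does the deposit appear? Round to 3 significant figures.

In equal time, each gas travels a distance ∝ its rate ∝ 1/√M, so d_HCl/d_CH₃NH₂ = √(M_CH₃NH₂/M_HCl) = √(31.06/36.46) = 0.9230.
With d_HCl + d_CH₃NH₂ = 1650 mm, d_CH₃NH₂ = 1650/(1 + 0.9230) = 858.0 mm.
d_HCl = 1650 − 858.0 = 792 mm.

792 mm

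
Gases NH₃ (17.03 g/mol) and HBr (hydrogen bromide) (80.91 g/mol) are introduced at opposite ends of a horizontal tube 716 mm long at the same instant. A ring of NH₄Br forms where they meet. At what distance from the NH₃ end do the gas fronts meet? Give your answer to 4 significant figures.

In equal time, each gas travels a distance ∝ its rate ∝ 1/√M, so d_NH₃/d_HBr = √(M_HBr/M_NH₃) = √(80.91/17.03) = 2.180.
With d_NH₃ + d_HBr = 716 mm, d_HBr = 716/(1 + 2.180) = 225.2 mm.
d_NH₃ = 716 − 225.2 = 490.8 mm.

490.8 mm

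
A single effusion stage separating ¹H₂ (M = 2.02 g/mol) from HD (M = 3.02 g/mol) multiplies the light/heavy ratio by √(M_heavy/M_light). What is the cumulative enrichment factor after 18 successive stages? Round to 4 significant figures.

Overall factor = α^18 with α = √(3.02/2.02), i.e. (3.02/2.02)^(18/2).
= 1.49505^9 = 37.32.

37.32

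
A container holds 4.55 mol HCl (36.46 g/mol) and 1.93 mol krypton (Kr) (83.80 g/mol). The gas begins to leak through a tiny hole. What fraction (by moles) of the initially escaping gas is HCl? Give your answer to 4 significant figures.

The effusion rate of species i is ∝ p_i/√M_i ∝ n_i/√M_i.
Mole fraction of HCl in the effusate = (n_HCl/√M_HCl) / (n_HCl/√M_HCl + n_Kr/√M_Kr)
= (4.55/√36.46) / (4.55/√36.46 + 1.93/√83.80) = 0.7535/(0.7535 + 0.2108) = 0.7814.

0.7814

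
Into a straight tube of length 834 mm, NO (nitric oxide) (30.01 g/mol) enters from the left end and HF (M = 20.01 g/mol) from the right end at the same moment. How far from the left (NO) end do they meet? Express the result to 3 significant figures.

Graham's law gives d_NO/d_HF = rate_NO/rate_HF = √(M_HF/M_NO) = √(20.01/30.01) = 0.8166.
With d_NO + d_HF = 834 mm, d_HF = 834/(1 + 0.8166) = 459.1 mm.
d_NO = 834 − 459.1 = 375 mm.

375 mm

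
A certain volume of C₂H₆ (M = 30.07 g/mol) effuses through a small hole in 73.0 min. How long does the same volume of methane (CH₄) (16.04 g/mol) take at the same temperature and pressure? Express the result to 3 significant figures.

53.3 min

From Graham's law, t_CH₄/t_C₂H₆ = √(M_CH₄/M_C₂H₆) = √(16.04/30.07) = √0.5334 = 0.7304.
So the time for CH₄ is 73.0 × 0.7304 = 53.3 min.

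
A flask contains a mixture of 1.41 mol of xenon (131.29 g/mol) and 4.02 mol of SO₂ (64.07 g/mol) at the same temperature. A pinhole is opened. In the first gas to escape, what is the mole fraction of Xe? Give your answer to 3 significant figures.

0.197

Rate_i ∝ x_i/√M_i (Graham's law weighted by mole fraction), so the effusate composition follows n_i/√M_i.
So x_Xe in the escaping gas = (n_Xe/√M_Xe) / Σ(n_i/√M_i)
= (1.41/√131.29) / (1.41/√131.29 + 4.02/√64.07) = 0.1231/(0.1231 + 0.5022) = 0.197.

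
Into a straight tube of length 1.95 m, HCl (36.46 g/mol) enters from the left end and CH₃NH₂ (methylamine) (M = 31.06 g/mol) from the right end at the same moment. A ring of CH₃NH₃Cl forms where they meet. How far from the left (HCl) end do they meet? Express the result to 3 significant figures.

0.936 m

Graham's law gives d_HCl/d_CH₃NH₂ = rate_HCl/rate_CH₃NH₂ = √(M_CH₃NH₂/M_HCl) = √(31.06/36.46) = 0.9230.
With d_HCl + d_CH₃NH₂ = 1.95 m, d_CH₃NH₂ = 1.95/(1 + 0.9230) = 1.014 m.
d_HCl = 1.95 − 1.014 = 0.936 m.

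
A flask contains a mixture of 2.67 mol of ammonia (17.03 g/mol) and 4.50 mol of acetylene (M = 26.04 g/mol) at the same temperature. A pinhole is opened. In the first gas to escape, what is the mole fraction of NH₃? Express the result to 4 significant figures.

Each component's effusion rate ∝ (its partial pressure)·(1/√M) ∝ n_i/√M_i.
So x_NH₃ in the escaping gas = (n_NH₃/√M_NH₃) / Σ(n_i/√M_i)
= (2.67/√17.03) / (2.67/√17.03 + 4.50/√26.04) = 0.6470/(0.6470 + 0.8818) = 0.4232.

0.4232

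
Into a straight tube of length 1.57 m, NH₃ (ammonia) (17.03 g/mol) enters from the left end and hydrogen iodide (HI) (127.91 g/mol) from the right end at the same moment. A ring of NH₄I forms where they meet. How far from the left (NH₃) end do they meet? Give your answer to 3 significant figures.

Distances travelled in equal time are proportional to diffusion rates, so d_NH₃/d_HI = √(M_HI/M_NH₃) = √(127.91/17.03) = 2.741.
With d_NH₃ + d_HI = 1.57 m, d_HI = 1.57/(1 + 2.741) = 0.4197 m.
d_NH₃ = 1.57 − 0.4197 = 1.15 m.

1.15 m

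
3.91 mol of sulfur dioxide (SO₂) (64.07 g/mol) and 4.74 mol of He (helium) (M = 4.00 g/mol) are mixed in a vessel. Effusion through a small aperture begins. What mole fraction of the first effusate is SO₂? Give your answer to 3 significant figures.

Each component's effusion rate ∝ (its partial pressure)·(1/√M) ∝ n_i/√M_i.
So x_SO₂ in the escaping gas = (n_SO₂/√M_SO₂) / Σ(n_i/√M_i)
= (3.91/√64.07) / (3.91/√64.07 + 4.74/√4.00) = 0.4885/(0.4885 + 2.370) = 0.171.

0.171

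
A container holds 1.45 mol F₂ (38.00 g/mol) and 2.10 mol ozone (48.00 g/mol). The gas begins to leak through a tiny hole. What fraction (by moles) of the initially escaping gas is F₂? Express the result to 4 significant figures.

0.4369

Rate_i ∝ x_i/√M_i (Graham's law weighted by mole fraction), so the effusate composition follows n_i/√M_i.
x_F₂(eff) = (n_F₂/√M_F₂) / (n_F₂/√M_F₂ + n_O₃/√M_O₃)
= (1.45/√38.00) / (1.45/√38.00 + 2.10/√48.00) = 0.2352/(0.2352 + 0.3031) = 0.4369.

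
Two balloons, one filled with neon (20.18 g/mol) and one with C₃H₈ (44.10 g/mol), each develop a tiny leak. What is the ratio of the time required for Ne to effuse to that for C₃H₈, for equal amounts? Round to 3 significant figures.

0.676

Using Graham's law: t_Ne/t_C₃H₈ = √(M_Ne/M_C₃H₈) = √(20.18/44.10) = √0.4576 = 0.676.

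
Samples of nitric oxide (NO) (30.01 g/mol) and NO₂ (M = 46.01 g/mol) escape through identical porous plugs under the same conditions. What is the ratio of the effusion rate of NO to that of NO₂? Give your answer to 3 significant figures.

By Graham's law, rate_NO/rate_NO₂ = √(M_NO₂/M_NO) = √(46.01/30.01) = √1.533 = 1.24.

1.24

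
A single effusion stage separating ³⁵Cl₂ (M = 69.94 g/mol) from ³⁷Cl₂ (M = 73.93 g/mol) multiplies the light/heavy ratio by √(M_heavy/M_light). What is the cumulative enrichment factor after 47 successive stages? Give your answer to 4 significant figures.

The single-stage factor is √(M_heavy/M_light), so 47 stages give [√(73.93/69.94)]^47 = (73.93/69.94)^(47/2).
= 1.05705^(47/2) = 3.683.

3.683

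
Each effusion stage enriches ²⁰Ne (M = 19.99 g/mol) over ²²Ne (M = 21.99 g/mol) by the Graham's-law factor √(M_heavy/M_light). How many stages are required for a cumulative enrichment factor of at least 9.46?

48

Per stage α = (21.99/19.99)^(1/2) = 1.10005^0.5, giving ln α = 0.04768.
Need α^N ≥ 9.46 ⇒ N ≥ ln(9.46) / ln α = 2.247 / 0.04768 = 47.13.
Minimum whole number of stages: N = 48.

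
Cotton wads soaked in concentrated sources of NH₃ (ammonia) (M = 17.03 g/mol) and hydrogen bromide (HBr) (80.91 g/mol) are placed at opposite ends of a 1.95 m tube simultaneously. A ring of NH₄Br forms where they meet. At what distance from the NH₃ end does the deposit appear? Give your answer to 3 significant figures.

1.34 m

In equal time, each gas travels a distance ∝ its rate ∝ 1/√M, so d_NH₃/d_HBr = √(M_HBr/M_NH₃) = √(80.91/17.03) = 2.180.
With d_NH₃ + d_HBr = 1.95 m, d_HBr = 1.95/(1 + 2.180) = 0.6133 m.
d_NH₃ = 1.95 − 0.6133 = 1.34 m.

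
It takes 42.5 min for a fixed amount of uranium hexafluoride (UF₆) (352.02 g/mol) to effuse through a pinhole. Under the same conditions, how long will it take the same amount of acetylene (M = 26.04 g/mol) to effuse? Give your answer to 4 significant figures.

By Graham's law, t_C₂H₂/t_UF₆ = √(M_C₂H₂/M_UF₆) = √(26.04/352.02) = √0.07397 = 0.2720.
So the time for C₂H₂ is 42.5 × 0.2720 = 11.56 min.

11.56 min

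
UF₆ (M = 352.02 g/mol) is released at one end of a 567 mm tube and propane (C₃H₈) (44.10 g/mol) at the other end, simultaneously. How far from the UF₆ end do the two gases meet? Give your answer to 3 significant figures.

The fronts meet when d_UF₆ + d_C₃H₈ = L with d_UF₆/d_C₃H₈ = √(M_C₃H₈/M_UF₆) (Graham's law). Here √(M_C₃H₈/M_UF₆) = √(44.10/352.02) = 0.3539.
With d_UF₆ + d_C₃H₈ = 567 mm, d_C₃H₈ = 567/(1 + 0.3539) = 418.8 mm.
d_UF₆ = 567 − 418.8 = 148 mm.

148 mm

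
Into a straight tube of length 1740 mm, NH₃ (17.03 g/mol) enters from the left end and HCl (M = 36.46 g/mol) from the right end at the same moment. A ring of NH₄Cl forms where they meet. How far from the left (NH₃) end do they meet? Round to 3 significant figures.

Distances travelled in equal time are proportional to diffusion rates, so d_NH₃/d_HCl = √(M_HCl/M_NH₃) = √(36.46/17.03) = 1.463.
With d_NH₃ + d_HCl = 1740 mm, d_HCl = 1740/(1 + 1.463) = 706.4 mm.
d_NH₃ = 1740 − 706.4 = 1030 mm.

1030 mm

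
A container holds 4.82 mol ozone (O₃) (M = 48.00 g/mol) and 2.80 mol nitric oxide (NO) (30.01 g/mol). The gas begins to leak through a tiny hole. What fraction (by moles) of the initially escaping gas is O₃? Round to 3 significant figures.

0.576

The effusion rate of species i is ∝ p_i/√M_i ∝ n_i/√M_i.
x_O₃(eff) = (n_O₃/√M_O₃) / (n_O₃/√M_O₃ + n_NO/√M_NO)
= (4.82/√48.00) / (4.82/√48.00 + 2.80/√30.01) = 0.6957/(0.6957 + 0.5111) = 0.576.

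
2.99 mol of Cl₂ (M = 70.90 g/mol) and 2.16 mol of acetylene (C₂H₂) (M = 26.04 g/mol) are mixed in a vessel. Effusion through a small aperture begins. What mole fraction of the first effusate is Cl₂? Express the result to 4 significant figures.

0.4562

Each component's effusion rate ∝ (its partial pressure)·(1/√M) ∝ n_i/√M_i.
So x_Cl₂ in the escaping gas = (n_Cl₂/√M_Cl₂) / Σ(n_i/√M_i)
= (2.99/√70.90) / (2.99/√70.90 + 2.16/√26.04) = 0.3551/(0.3551 + 0.4233) = 0.4562.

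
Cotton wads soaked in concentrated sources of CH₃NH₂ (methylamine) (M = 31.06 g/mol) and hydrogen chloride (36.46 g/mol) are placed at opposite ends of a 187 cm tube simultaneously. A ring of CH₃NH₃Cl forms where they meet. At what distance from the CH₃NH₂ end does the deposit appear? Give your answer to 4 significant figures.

In equal time, each gas travels a distance ∝ its rate ∝ 1/√M, so d_CH₃NH₂/d_HCl = √(M_HCl/M_CH₃NH₂) = √(36.46/31.06) = 1.083.
With d_CH₃NH₂ + d_HCl = 187 cm, d_HCl = 187/(1 + 1.083) = 89.76 cm.
d_CH₃NH₂ = 187 − 89.76 = 97.24 cm.

97.24 cm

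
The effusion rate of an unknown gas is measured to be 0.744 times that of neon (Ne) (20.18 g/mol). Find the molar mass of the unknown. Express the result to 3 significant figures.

36.5 g/mol

By Graham's law, rate_X/rate_Ne = √(M_Ne/M_X).
0.744 = √(20.18/M_X)
M_X = 20.18 / 0.744² = 20.18 / 0.5535 = 36.5 g/mol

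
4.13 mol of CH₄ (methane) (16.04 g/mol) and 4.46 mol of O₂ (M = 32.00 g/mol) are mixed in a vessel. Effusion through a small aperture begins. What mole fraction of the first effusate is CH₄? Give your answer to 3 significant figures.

0.567

The effusion rate of species i is ∝ p_i/√M_i ∝ n_i/√M_i.
Mole fraction of CH₄ in the effusate = (n_CH₄/√M_CH₄) / (n_CH₄/√M_CH₄ + n_O₂/√M_O₂)
= (4.13/√16.04) / (4.13/√16.04 + 4.46/√32.00) = 1.031/(1.031 + 0.7884) = 0.567.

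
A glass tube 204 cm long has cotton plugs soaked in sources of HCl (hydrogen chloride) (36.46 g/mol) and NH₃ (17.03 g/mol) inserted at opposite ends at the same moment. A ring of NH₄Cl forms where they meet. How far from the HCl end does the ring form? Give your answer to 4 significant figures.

82.82 cm

The fronts meet when d_HCl + d_NH₃ = L with d_HCl/d_NH₃ = √(M_NH₃/M_HCl) (Graham's law). Here √(M_NH₃/M_HCl) = √(17.03/36.46) = 0.6834.
With d_HCl + d_NH₃ = 204 cm, d_NH₃ = 204/(1 + 0.6834) = 121.2 cm.
d_HCl = 204 − 121.2 = 82.82 cm.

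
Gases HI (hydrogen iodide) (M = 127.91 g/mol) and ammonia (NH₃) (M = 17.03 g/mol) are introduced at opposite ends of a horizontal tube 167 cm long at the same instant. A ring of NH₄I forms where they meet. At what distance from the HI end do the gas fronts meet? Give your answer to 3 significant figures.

44.6 cm

Graham's law gives d_HI/d_NH₃ = rate_HI/rate_NH₃ = √(M_NH₃/M_HI) = √(17.03/127.91) = 0.3649.
With d_HI + d_NH₃ = 167 cm, d_NH₃ = 167/(1 + 0.3649) = 122.4 cm.
d_HI = 167 − 122.4 = 44.6 cm.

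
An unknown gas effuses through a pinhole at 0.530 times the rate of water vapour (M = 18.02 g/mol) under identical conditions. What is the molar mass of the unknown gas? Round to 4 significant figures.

64.15 g/mol

Graham's law gives rate_X/rate_H₂O = √(M_H₂O/M_X).
0.530 = √(18.02/M_X)
M_X = 18.02 / 0.530² = 18.02 / 0.2809 = 64.15 g/mol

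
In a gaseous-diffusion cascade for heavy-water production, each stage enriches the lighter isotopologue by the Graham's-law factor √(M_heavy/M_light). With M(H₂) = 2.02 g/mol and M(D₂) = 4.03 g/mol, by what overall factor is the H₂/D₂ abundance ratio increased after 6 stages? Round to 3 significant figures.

The single-stage factor is √(M_heavy/M_light), so 6 stages give [√(4.03/2.02)]^6 = (4.03/2.02)^(6/2).
= 1.99505^3 = 7.94.

7.94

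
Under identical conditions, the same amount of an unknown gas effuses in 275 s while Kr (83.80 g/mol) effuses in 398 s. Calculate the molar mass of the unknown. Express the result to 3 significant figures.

40.0 g/mol

By Graham's law, t_X/t_Kr = √(M_X/M_Kr).
275/398 = 0.6910 = √(M_X/83.80)
M_X = 83.80 × 0.6910² = 83.80 × 0.4774 = 40.0 g/mol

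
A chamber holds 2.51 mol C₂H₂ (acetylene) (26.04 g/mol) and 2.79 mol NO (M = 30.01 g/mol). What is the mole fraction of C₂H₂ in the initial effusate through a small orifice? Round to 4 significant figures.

Effusion rate of each component ∝ n_i/√M_i (partial pressure × 1/√M).
So x_C₂H₂ in the escaping gas = (n_C₂H₂/√M_C₂H₂) / Σ(n_i/√M_i)
= (2.51/√26.04) / (2.51/√26.04 + 2.79/√30.01) = 0.4919/(0.4919 + 0.5093) = 0.4913.

0.4913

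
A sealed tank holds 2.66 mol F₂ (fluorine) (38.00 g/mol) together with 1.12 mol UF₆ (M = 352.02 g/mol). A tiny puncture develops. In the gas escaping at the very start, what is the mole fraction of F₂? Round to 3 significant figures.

0.878

Rate_i ∝ x_i/√M_i (Graham's law weighted by mole fraction), so the effusate composition follows n_i/√M_i.
Mole fraction of F₂ in the effusate = (n_F₂/√M_F₂) / (n_F₂/√M_F₂ + n_UF₆/√M_UF₆)
= (2.66/√38.00) / (2.66/√38.00 + 1.12/√352.02) = 0.4315/(0.4315 + 0.05969) = 0.878.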